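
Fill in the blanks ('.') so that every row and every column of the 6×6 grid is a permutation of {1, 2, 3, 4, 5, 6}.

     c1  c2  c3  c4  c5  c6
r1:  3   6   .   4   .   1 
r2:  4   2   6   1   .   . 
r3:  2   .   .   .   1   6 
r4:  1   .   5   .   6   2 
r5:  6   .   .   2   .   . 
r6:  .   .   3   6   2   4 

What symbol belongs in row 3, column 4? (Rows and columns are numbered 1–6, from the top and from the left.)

5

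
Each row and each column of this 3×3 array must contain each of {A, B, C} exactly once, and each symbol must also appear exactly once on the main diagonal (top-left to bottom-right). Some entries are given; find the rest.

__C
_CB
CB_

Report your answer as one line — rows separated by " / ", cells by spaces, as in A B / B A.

row 1 has {C}; column 2 has {B,C} — only A is left for (r1,c2).
row 2 has {B,C}; column 1 has {C} — only A is left for (r2,c1).
row 3 has {B,C}; column 3 has {B,C}; the diagonal has {C} — only A is left for (r3,c3).
row 1 has {A,C}; column 1 has {A,C}; the diagonal has {A,C} — only B is left for (r1,c1).

B A C / A C B / C B A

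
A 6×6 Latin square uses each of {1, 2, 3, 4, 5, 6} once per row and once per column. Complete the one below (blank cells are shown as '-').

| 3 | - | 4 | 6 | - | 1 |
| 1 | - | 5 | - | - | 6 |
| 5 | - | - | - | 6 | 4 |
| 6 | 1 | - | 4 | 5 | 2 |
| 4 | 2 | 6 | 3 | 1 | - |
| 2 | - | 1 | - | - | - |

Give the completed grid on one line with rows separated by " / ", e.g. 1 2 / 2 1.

(r1,c2): row 1 has {1,3,4,6}; column 2 has {1,2}, so it must be 5.
(r1,c5): row 1 has {1,3,4,5,6}; column 5 has {1,5,6}, so it must be 2.
(r2,c4): row 2 has {1,5,6}; column 4 has {3,4,6}, so it must be 2.
(r3,c2): row 3 has {4,5,6}; column 2 has {1,2,5}, so it must be 3.
(r3,c3): row 3 has {3,4,5,6}; column 3 has {1,4,5,6}, so it must be 2.
(r3,c4): row 3 has {2,3,4,5,6}; column 4 has {2,3,4,6}, so it must be 1.
(r4,c3): row 4 has {1,2,4,5,6}; column 3 has {1,2,4,5,6}, so it must be 3.
(r5,c6): row 5 has {1,2,3,4,6}; column 6 has {1,2,4,6}, so it must be 5.
(r6,c4): row 6 has {1,2}; column 4 has {1,2,3,4,6}, so it must be 5.
(r6,c6): row 6 has {1,2,5}; column 6 has {1,2,4,5,6}, so it must be 3.
(r2,c2): row 2 has {1,2,5,6}; column 2 has {1,2,3,5}, so it must be 4.
(r2,c5): row 2 has {1,2,4,5,6}; column 5 has {1,2,5,6}, so it must be 3.
(r6,c2): row 6 has {1,2,3,5}; column 2 has {1,2,3,4,5}, so it must be 6.
(r6,c5): row 6 has {1,2,3,5,6}; column 5 has {1,2,3,5,6}, so it must be 4.

3 5 4 6 2 1 / 1 4 5 2 3 6 / 5 3 2 1 6 4 / 6 1 3 4 5 2 / 4 2 6 3 1 5 / 2 6 1 5 4 3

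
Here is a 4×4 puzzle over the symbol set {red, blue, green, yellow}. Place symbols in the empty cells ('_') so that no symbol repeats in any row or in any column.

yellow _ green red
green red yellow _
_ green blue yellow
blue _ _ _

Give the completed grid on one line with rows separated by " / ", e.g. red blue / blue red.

yellow blue green red / green red yellow blue / red green blue yellow / blue yellow red green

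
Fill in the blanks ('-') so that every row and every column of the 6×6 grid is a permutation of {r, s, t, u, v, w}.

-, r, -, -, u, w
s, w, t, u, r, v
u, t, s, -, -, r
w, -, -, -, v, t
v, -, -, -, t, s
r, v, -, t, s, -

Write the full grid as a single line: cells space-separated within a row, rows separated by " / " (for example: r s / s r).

t r v s u w / s w t u r v / u t s v w r / w s u r v t / v u r w t s / r v w t s u

(r1,c1) = t
(r1,c3) = v
(r1,c4) = s
(r3,c5) = w
(r4,c4) = r
(r5,c2) = u
(r5,c4) = w
(r6,c6) = u
(r3,c4) = v
(r4,c2) = s
(r4,c3) = u
(r5,c3) = r
(r6,c3) = w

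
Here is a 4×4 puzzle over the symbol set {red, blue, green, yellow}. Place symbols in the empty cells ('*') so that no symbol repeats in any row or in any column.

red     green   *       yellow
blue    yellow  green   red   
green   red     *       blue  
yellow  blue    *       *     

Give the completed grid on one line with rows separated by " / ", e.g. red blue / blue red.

red green blue yellow / blue yellow green red / green red yellow blue / yellow blue red green

(r1,c3) = blue
(r3,c3) = yellow
(r4,c3) = red
(r4,c4) = green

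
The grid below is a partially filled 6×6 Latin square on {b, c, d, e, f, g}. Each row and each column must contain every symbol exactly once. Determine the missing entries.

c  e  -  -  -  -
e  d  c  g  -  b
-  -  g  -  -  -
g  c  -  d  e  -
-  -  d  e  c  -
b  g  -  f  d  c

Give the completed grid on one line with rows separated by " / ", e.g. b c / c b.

c e f b g d / e d c g f b / d f g c b e / g c b d e f / f b d e c g / b g e f d c

(r1,c4): row 1 has {c,e}; column 4 has {d,e,f,g}, so it must be b.
(r2,c5): row 2 has {b,c,d,e,g}; column 5 has {c,d,e}, so it must be f.
(r3,c4): row 3 has {g}; column 4 has {b,d,e,f,g}, so it must be c.
(r3,c5): row 3 has {c,g}; column 5 has {c,d,e,f}, so it must be b.
(r4,c6): row 4 has {c,d,e,g}; column 6 has {b,c}, so it must be f.
(r5,c1): row 5 has {c,d,e}; column 1 has {b,c,e,g}, so it must be f.
(r5,c2): row 5 has {c,d,e,f}; column 2 has {c,d,e,g}, so it must be b.
(r5,c6): row 5 has {b,c,d,e,f}; column 6 has {b,c,f}, so it must be g.
(r6,c3): row 6 has {b,c,d,f,g}; column 3 has {c,d,g}, so it must be e.
(r1,c3): row 1 has {b,c,e}; column 3 has {c,d,e,g}, so it must be f.
(r1,c5): row 1 has {b,c,e,f}; column 5 has {b,c,d,e,f}, so it must be g.
(r1,c6): row 1 has {b,c,e,f,g}; column 6 has {b,c,f,g}, so it must be d.
(r3,c1): row 3 has {b,c,g}; column 1 has {b,c,e,f,g}, so it must be d.
(r3,c2): row 3 has {b,c,d,g}; column 2 has {b,c,d,e,g}, so it must be f.
(r3,c6): row 3 has {b,c,d,f,g}; column 6 has {b,c,d,f,g}, so it must be e.
(r4,c3): row 4 has {c,d,e,f,g}; column 3 has {c,d,e,f,g}, so it must be b.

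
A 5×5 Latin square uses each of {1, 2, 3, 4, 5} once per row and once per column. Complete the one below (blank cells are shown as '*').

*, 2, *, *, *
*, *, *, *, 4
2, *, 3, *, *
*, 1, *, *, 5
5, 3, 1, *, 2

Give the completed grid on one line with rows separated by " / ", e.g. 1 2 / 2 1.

4 2 5 1 3 / 1 5 2 3 4 / 2 4 3 5 1 / 3 1 4 2 5 / 5 3 1 4 2

(r2,c2) = 5
(r2,c3) = 2
(r3,c2) = 4
(r3,c5) = 1
(r4,c3) = 4
(r5,c4) = 4
(r1,c3) = 5
(r1,c5) = 3
(r3,c4) = 5
(r4,c1) = 3
(r4,c4) = 2
(r1,c4) = 1
(r2,c1) = 1
(r2,c4) = 3
(r1,c1) = 4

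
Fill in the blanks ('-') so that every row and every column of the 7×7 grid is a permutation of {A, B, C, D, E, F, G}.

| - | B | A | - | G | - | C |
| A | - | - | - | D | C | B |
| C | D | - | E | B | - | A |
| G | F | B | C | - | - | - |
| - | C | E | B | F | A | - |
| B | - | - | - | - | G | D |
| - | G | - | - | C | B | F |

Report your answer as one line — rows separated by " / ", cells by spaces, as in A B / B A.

At row 2, column 2: row 2 has {A,B,C,D}; column 2 has {B,C,D,F,G}; that leaves E.
At row 3, column 6: row 3 has {A,B,C,D,E}; column 6 has {A,B,C,G}; that leaves F.
At row 4, column 7: row 4 has {B,C,F,G}; column 7 has {A,B,C,D,F}; that leaves E.
At row 5, column 1: row 5 has {A,B,C,E,F}; column 1 has {A,B,C,G}; that leaves D.
At row 5, column 7: row 5 has {A,B,C,D,E,F}; column 7 has {A,B,C,D,E,F}; that leaves G.
At row 6, column 2: row 6 has {B,D,G}; column 2 has {B,C,D,E,F,G}; that leaves A.
At row 6, column 4: row 6 has {A,B,D,G}; column 4 has {B,C,E}; that leaves F.
At row 6, column 5: row 6 has {A,B,D,F,G}; column 5 has {B,C,D,F,G}; that leaves E.
At row 7, column 1: row 7 has {B,C,F,G}; column 1 has {A,B,C,D,G}; that leaves E.
At row 7, column 3: row 7 has {B,C,E,F,G}; column 3 has {A,B,E}; that leaves D.
At row 7, column 4: row 7 has {B,C,D,E,F,G}; column 4 has {B,C,E,F}; that leaves A.
At row 1, column 1: row 1 has {A,B,C,G}; column 1 has {A,B,C,D,E,G}; that leaves F.
At row 1, column 4: row 1 has {A,B,C,F,G}; column 4 has {A,B,C,E,F}; that leaves D.
At row 1, column 6: row 1 has {A,B,C,D,F,G}; column 6 has {A,B,C,F,G}; that leaves E.
At row 2, column 4: row 2 has {A,B,C,D,E}; column 4 has {A,B,C,D,E,F}; that leaves G.
At row 3, column 3: row 3 has {A,B,C,D,E,F}; column 3 has {A,B,D,E}; that leaves G.
At row 4, column 5: row 4 has {B,C,E,F,G}; column 5 has {B,C,D,E,F,G}; that leaves A.
At row 4, column 6: row 4 has {A,B,C,E,F,G}; column 6 has {A,B,C,E,F,G}; that leaves D.
At row 6, column 3: row 6 has {A,B,D,E,F,G}; column 3 has {A,B,D,E,G}; that leaves C.
At row 2, column 3: row 2 has {A,B,C,D,E,G}; column 3 has {A,B,C,D,E,G}; that leaves F.

F B A D G E C / A E F G D C B / C D G E B F A / G F B C A D E / D C E B F A G / B A C F E G D / E G D A C B F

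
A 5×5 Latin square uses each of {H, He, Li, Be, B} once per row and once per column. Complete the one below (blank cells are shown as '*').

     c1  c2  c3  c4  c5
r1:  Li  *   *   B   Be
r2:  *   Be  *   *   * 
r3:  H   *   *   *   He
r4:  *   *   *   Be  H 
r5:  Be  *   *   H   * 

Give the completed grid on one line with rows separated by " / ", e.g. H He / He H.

Li H He B Be / B Be H He Li / H B Be Li He / He Li B Be H / Be He Li H B

(r3,c4) = Li
(r2,c4) = He
(r3,c2) = B
(r3,c3) = Be
(r2,c1) = B
(r2,c5) = Li
(r4,c1) = He
(r4,c2) = Li
(r4,c3) = B
(r5,c2) = He
(r5,c3) = Li
(r5,c5) = B
(r1,c2) = H
(r1,c3) = He
(r2,c3) = H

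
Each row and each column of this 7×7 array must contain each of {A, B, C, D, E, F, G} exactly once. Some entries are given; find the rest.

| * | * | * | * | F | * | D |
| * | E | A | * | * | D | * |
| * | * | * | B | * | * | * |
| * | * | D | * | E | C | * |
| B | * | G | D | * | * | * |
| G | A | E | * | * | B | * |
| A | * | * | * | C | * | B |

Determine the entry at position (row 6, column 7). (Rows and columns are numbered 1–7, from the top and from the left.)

row 4 has {C,D,E}; column 1 has {A,B,G} — only F is left for (r4,c1).
row 5 has {B,D,G}; column 5 has {C,E,F} — only A is left for (r5,c5).
row 6 has {A,B,E,G}; column 5 has {A,C,E,F} — only D is left for (r6,c5).
row 7 has {A,B,C}; column 3 has {A,D,E,G} — only F is left for (r7,c3).
row 2 has {A,D,E}; column 1 has {A,B,F,G} — only C is left for (r2,c1).
row 3 has {B}; column 3 has {A,D,E,F,G} — only C is left for (r3,c3).
row 3 has {B,C}; column 5 has {A,C,D,E,F} — only G is left for (r3,c5).
row 1 has {D,F}; column 1 has {A,B,C,F,G} — only E is left for (r1,c1).
row 1 has {D,E,F}; column 3 has {A,C,D,E,F,G} — only B is left for (r1,c3).
row 2 has {A,C,D,E}; column 5 has {A,C,D,E,F,G} — only B is left for (r2,c5).
row 3 has {B,C,G}; column 1 has {A,B,C,E,F,G} — only D is left for (r3,c1).
row 3 has {B,C,D,G}; column 2 has {A,E} — only F is left for (r3,c2).
row 5 has {A,B,D,G}; column 2 has {A,E,F} — only C is left for (r5,c2).
row 1 has {B,D,E,F}; column 2 has {A,C,E,F} — only G is left for (r1,c2).
row 1 has {B,D,E,F,G}; column 6 has {B,C,D} — only A is left for (r1,c6).
row 3 has {B,C,D,F,G}; column 6 has {A,B,C,D} — only E is left for (r3,c6).
row 3 has {B,C,D,E,F,G}; column 7 has {B,D} — only A is left for (r3,c7).
row 4 has {C,D,E,F}; column 2 has {A,C,E,F,G} — only B is left for (r4,c2).
row 4 has {B,C,D,E,F}; column 7 has {A,B,D} — only G is left for (r4,c7).
row 5 has {A,B,C,D,G}; column 6 has {A,B,C,D,E} — only F is left for (r5,c6).
row 5 has {A,B,C,D,F,G}; column 7 has {A,B,D,G} — only E is left for (r5,c7).
row 7 has {A,B,C,F}; column 2 has {A,B,C,E,F,G} — only D is left for (r7,c2).
row 7 has {A,B,C,D,F}; column 6 has {A,B,C,D,E,F} — only G is left for (r7,c6).
row 1 has {A,B,D,E,F,G}; column 4 has {B,D} — only C is left for (r1,c4).
row 2 has {A,B,C,D,E}; column 7 has {A,B,D,E,G} — only F is left for (r2,c7).
row 4 has {B,C,D,E,F,G}; column 4 has {B,C,D} — only A is left for (r4,c4).
row 6 has {A,B,D,E,G}; column 4 has {A,B,C,D} — only F is left for (r6,c4).
row 6 has {A,B,D,E,F,G}; column 7 has {A,B,D,E,F,G} — only C is left for (r6,c7).

C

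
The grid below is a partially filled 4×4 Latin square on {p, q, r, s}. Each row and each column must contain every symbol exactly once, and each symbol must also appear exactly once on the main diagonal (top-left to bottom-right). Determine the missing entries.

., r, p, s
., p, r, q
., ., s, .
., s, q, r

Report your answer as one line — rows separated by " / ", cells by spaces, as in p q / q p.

(r1,c1) = q
(r2,c1) = s
(r3,c2) = q
(r3,c4) = p
(r4,c1) = p
(r3,c1) = r

q r p s / s p r q / r q s p / p s q r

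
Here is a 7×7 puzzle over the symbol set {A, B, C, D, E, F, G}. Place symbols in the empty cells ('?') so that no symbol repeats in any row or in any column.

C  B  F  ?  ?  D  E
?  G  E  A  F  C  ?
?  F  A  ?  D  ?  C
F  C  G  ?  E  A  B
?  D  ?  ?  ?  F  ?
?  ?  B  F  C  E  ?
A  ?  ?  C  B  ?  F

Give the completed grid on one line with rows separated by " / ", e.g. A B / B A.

C B F G A D E / B G E A F C D / G F A E D B C / F C G D E A B / E D C B G F A / D A B F C E G / A E D C B G F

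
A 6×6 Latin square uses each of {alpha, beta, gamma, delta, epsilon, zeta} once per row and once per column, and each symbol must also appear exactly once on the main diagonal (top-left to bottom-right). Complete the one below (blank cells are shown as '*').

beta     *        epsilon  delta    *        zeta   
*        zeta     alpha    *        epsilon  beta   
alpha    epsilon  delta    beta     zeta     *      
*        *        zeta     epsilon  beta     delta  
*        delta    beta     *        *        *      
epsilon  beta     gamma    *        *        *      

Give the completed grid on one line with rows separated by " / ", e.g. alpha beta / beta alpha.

beta gamma epsilon delta alpha zeta / delta zeta alpha gamma epsilon beta / alpha epsilon delta beta zeta gamma / gamma alpha zeta epsilon beta delta / zeta delta beta alpha gamma epsilon / epsilon beta gamma zeta delta alpha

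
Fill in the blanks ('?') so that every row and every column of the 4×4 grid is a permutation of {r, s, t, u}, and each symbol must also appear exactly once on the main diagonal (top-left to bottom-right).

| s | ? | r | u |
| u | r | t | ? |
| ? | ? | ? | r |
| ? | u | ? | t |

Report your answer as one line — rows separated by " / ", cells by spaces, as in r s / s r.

s t r u / u r t s / t s u r / r u s t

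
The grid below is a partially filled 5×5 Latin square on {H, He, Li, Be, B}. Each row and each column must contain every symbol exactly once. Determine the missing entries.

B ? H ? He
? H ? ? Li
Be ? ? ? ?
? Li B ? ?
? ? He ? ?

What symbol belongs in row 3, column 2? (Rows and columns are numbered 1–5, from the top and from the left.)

He

(r1,c2) = Be
(r1,c4) = Li
(r2,c1) = He
(r2,c3) = Be
(r2,c4) = B
(r3,c3) = Li
(r4,c1) = H
(r4,c5) = Be
(r5,c1) = Li
(r5,c2) = B
(r5,c5) = H
(r3,c2) = He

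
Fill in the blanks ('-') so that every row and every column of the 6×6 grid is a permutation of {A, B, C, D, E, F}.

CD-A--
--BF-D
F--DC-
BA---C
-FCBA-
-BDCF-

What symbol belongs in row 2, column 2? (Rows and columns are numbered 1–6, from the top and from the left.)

C

Cell (r2,c5): row 2 has {B,D,F}; column 5 has {A,C,F} → E.
Cell (r3,c2): row 3 has {C,D,F}; column 2 has {A,B,D,F} → E.
Cell (r3,c3): row 3 has {C,D,E,F}; column 3 has {B,C,D} → A.
Cell (r3,c6): row 3 has {A,C,D,E,F}; column 6 has {C,D} → B.
Cell (r4,c4): row 4 has {A,B,C}; column 4 has {A,B,C,D,F} → E.
Cell (r4,c5): row 4 has {A,B,C,E}; column 5 has {A,C,E,F} → D.
Cell (r5,c6): row 5 has {A,B,C,F}; column 6 has {B,C,D} → E.
Cell (r6,c6): row 6 has {B,C,D,F}; column 6 has {B,C,D,E} → A.
Cell (r1,c5): row 1 has {A,C,D}; column 5 has {A,C,D,E,F} → B.
Cell (r1,c6): row 1 has {A,B,C,D}; column 6 has {A,B,C,D,E} → F.
Cell (r2,c1): row 2 has {B,D,E,F}; column 1 has {B,C,F} → A.
Cell (r2,c2): row 2 has {A,B,D,E,F}; column 2 has {A,B,D,E,F} → C.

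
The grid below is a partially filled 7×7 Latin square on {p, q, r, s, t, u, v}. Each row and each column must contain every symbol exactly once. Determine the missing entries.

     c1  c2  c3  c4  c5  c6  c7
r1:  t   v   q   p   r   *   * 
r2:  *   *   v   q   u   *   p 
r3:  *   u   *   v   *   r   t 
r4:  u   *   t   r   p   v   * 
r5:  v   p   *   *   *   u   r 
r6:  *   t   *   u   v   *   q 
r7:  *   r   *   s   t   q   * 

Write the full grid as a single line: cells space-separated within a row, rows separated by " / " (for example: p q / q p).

Cell (r1,c6): row 1 has {p,q,r,t,v}; column 6 has {q,r,u,v} → s.
Cell (r1,c7): row 1 has {p,q,r,s,t,v}; column 7 has {p,q,r,t} → u.
Cell (r2,c2): row 2 has {p,q,u,v}; column 2 has {p,r,t,u,v} → s.
Cell (r2,c6): row 2 has {p,q,s,u,v}; column 6 has {q,r,s,u,v} → t.
Cell (r4,c2): row 4 has {p,r,t,u,v}; column 2 has {p,r,s,t,u,v} → q.
Cell (r4,c7): row 4 has {p,q,r,t,u,v}; column 7 has {p,q,r,t,u} → s.
Cell (r5,c3): row 5 has {p,r,u,v}; column 3 has {q,t,v} → s.
Cell (r5,c4): row 5 has {p,r,s,u,v}; column 4 has {p,q,r,s,u,v} → t.
Cell (r5,c5): row 5 has {p,r,s,t,u,v}; column 5 has {p,r,t,u,v} → q.
Cell (r6,c6): row 6 has {q,t,u,v}; column 6 has {q,r,s,t,u,v} → p.
Cell (r7,c1): row 7 has {q,r,s,t}; column 1 has {t,u,v} → p.
Cell (r7,c3): row 7 has {p,q,r,s,t}; column 3 has {q,s,t,v} → u.
Cell (r7,c7): row 7 has {p,q,r,s,t,u}; column 7 has {p,q,r,s,t,u} → v.
Cell (r2,c1): row 2 has {p,q,s,t,u,v}; column 1 has {p,t,u,v} → r.
Cell (r3,c3): row 3 has {r,t,u,v}; column 3 has {q,s,t,u,v} → p.
Cell (r3,c5): row 3 has {p,r,t,u,v}; column 5 has {p,q,r,t,u,v} → s.
Cell (r6,c1): row 6 has {p,q,t,u,v}; column 1 has {p,r,t,u,v} → s.
Cell (r6,c3): row 6 has {p,q,s,t,u,v}; column 3 has {p,q,s,t,u,v} → r.
Cell (r3,c1): row 3 has {p,r,s,t,u,v}; column 1 has {p,r,s,t,u,v} → q.

t v q p r s u / r s v q u t p / q u p v s r t / u q t r p v s / v p s t q u r / s t r u v p q / p r u s t q v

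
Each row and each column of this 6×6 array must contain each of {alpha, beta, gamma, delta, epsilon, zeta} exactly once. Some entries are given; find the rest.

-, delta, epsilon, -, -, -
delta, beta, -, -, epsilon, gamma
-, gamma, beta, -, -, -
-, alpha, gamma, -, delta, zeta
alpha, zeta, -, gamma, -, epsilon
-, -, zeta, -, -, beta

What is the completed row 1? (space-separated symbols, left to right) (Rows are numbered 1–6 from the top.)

zeta delta epsilon beta gamma alpha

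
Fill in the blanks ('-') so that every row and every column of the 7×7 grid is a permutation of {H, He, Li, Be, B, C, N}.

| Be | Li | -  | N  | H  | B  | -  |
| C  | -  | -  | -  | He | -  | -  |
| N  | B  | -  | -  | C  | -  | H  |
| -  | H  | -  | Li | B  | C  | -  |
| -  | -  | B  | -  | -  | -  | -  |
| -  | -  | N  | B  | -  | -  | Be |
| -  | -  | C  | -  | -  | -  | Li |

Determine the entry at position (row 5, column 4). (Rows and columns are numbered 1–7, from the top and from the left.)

C

(r1,c3) = He
(r1,c7) = C
(r4,c1) = He
(r4,c3) = Be
(r4,c7) = N
(r5,c7) = He
(r6,c5) = Li
(r2,c7) = B
(r3,c3) = Li
(r6,c1) = H
(r6,c6) = He
(r7,c1) = B
(r2,c3) = H
(r2,c4) = Be
(r3,c4) = He
(r3,c6) = Be
(r5,c1) = Li
(r6,c2) = C
(r7,c4) = H
(r7,c6) = N
(r2,c2) = N
(r2,c6) = Li
(r5,c2) = Be
(r5,c4) = C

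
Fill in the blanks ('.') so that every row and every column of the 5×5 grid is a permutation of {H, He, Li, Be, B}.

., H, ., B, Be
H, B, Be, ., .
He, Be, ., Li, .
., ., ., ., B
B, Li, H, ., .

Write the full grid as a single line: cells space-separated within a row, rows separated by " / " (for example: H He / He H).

Cell (r1,c1): row 1 has {H,Be,B}; column 1 has {H,He,B} → Li.
Cell (r1,c3): row 1 has {H,Li,Be,B}; column 3 has {H,Be} → He.
Cell (r2,c4): row 2 has {H,Be,B}; column 4 has {Li,B} → He.
Cell (r2,c5): row 2 has {H,He,Be,B}; column 5 has {Be,B} → Li.
Cell (r3,c3): row 3 has {He,Li,Be}; column 3 has {H,He,Be} → B.
Cell (r3,c5): row 3 has {He,Li,Be,B}; column 5 has {Li,Be,B} → H.
Cell (r4,c1): row 4 has {B}; column 1 has {H,He,Li,B} → Be.
Cell (r4,c2): row 4 has {Be,B}; column 2 has {H,Li,Be,B} → He.
Cell (r4,c3): row 4 has {He,Be,B}; column 3 has {H,He,Be,B} → Li.
Cell (r4,c4): row 4 has {He,Li,Be,B}; column 4 has {He,Li,B} → H.
Cell (r5,c4): row 5 has {H,Li,B}; column 4 has {H,He,Li,B} → Be.
Cell (r5,c5): row 5 has {H,Li,Be,B}; column 5 has {H,Li,Be,B} → He.

Li H He B Be / H B Be He Li / He Be B Li H / Be He Li H B / B Li H Be He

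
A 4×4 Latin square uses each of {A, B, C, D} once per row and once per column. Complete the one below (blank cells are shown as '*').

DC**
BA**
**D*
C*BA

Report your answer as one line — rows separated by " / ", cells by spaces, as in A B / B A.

(r1,c3) = A
(r1,c4) = B
(r2,c3) = C
(r2,c4) = D
(r3,c1) = A
(r3,c2) = B
(r3,c4) = C
(r4,c2) = D

D C A B / B A C D / A B D C / C D B A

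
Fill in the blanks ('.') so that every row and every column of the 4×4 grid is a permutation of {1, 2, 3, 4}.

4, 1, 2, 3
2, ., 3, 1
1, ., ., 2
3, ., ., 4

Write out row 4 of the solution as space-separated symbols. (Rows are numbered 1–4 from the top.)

3 2 1 4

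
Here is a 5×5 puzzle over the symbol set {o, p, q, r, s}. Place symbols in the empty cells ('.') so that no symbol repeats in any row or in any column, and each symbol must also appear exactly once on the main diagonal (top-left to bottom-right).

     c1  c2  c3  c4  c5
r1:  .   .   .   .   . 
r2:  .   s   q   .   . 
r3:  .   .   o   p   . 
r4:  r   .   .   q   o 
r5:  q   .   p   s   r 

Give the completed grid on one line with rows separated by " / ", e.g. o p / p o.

p q r o s / o s q r p / s r o p q / r p s q o / q o p s r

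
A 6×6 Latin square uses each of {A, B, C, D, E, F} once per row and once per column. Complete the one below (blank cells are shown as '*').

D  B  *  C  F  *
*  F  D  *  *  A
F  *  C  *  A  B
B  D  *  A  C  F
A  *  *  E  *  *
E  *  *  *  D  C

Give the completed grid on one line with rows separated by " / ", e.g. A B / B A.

D B A C F E / C F D B E A / F E C D A B / B D E A C F / A C F E B D / E A B F D C

Cell (r1,c6): row 1 has {B,C,D,F}; column 6 has {A,B,C,F} → E.
Cell (r2,c1): row 2 has {A,D,F}; column 1 has {A,B,D,E,F} → C.
Cell (r2,c4): row 2 has {A,C,D,F}; column 4 has {A,C,E} → B.
Cell (r2,c5): row 2 has {A,B,C,D,F}; column 5 has {A,C,D,F} → E.
Cell (r3,c2): row 3 has {A,B,C,F}; column 2 has {B,D,F} → E.
Cell (r3,c4): row 3 has {A,B,C,E,F}; column 4 has {A,B,C,E} → D.
Cell (r4,c3): row 4 has {A,B,C,D,F}; column 3 has {C,D} → E.
Cell (r5,c2): row 5 has {A,E}; column 2 has {B,D,E,F} → C.
Cell (r5,c5): row 5 has {A,C,E}; column 5 has {A,C,D,E,F} → B.
Cell (r5,c6): row 5 has {A,B,C,E}; column 6 has {A,B,C,E,F} → D.
Cell (r6,c2): row 6 has {C,D,E}; column 2 has {B,C,D,E,F} → A.
Cell (r6,c4): row 6 has {A,C,D,E}; column 4 has {A,B,C,D,E} → F.
Cell (r1,c3): row 1 has {B,C,D,E,F}; column 3 has {C,D,E} → A.
Cell (r5,c3): row 5 has {A,B,C,D,E}; column 3 has {A,C,D,E} → F.
Cell (r6,c3): row 6 has {A,C,D,E,F}; column 3 has {A,C,D,E,F} → B.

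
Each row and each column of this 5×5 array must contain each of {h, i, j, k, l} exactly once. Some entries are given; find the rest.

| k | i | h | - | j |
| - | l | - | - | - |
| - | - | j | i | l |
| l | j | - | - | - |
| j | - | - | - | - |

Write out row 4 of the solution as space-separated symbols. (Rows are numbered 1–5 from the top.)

(r1,c4): row 1 has {h,i,j,k}; column 4 has {i}, so it must be l.
(r3,c1): row 3 has {i,j,l}; column 1 has {j,k,l}, so it must be h.
(r3,c2): row 3 has {h,i,j,l}; column 2 has {i,j,l}, so it must be k.
(r5,c2): row 5 has {j}; column 2 has {i,j,k,l}, so it must be h.
(r5,c4): row 5 has {h,j}; column 4 has {i,l}, so it must be k.
(r5,c5): row 5 has {h,j,k}; column 5 has {j,l}, so it must be i.
(r2,c1): row 2 has {l}; column 1 has {h,j,k,l}, so it must be i.
(r2,c3): row 2 has {i,l}; column 3 has {h,j}, so it must be k.
(r2,c5): row 2 has {i,k,l}; column 5 has {i,j,l}, so it must be h.
(r4,c3): row 4 has {j,l}; column 3 has {h,j,k}, so it must be i.
(r4,c4): row 4 has {i,j,l}; column 4 has {i,k,l}, so it must be h.
(r4,c5): row 4 has {h,i,j,l}; column 5 has {h,i,j,l}, so it must be k.

l j i h k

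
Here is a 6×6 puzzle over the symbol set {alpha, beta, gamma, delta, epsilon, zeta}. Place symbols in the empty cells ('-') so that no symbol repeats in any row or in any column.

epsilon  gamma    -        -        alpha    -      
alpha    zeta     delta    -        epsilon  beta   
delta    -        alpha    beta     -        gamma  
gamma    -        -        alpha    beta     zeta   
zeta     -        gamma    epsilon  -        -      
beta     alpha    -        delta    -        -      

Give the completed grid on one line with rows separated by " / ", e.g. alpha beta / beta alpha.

epsilon gamma beta zeta alpha delta / alpha zeta delta gamma epsilon beta / delta epsilon alpha beta zeta gamma / gamma delta epsilon alpha beta zeta / zeta beta gamma epsilon delta alpha / beta alpha zeta delta gamma epsilon

(r1,c4) = zeta
(r1,c6) = delta
(r2,c4) = gamma
(r3,c2) = epsilon
(r3,c5) = zeta
(r4,c2) = delta
(r4,c3) = epsilon
(r5,c2) = beta
(r5,c5) = delta
(r5,c6) = alpha
(r6,c3) = zeta
(r6,c5) = gamma
(r6,c6) = epsilon
(r1,c3) = beta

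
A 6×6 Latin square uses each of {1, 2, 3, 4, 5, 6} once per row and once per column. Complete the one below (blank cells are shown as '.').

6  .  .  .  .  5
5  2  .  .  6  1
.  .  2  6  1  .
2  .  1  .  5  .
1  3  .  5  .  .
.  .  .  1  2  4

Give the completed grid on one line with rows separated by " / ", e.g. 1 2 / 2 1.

6 1 4 2 3 5 / 5 2 3 4 6 1 / 4 5 2 6 1 3 / 2 4 1 3 5 6 / 1 3 6 5 4 2 / 3 6 5 1 2 4

(r3,c6) = 3
(r4,c6) = 6
(r5,c5) = 4
(r5,c6) = 2
(r6,c1) = 3
(r1,c5) = 3
(r3,c1) = 4
(r3,c2) = 5
(r4,c2) = 4
(r4,c4) = 3
(r5,c3) = 6
(r6,c2) = 6
(r6,c3) = 5
(r1,c2) = 1
(r1,c3) = 4
(r1,c4) = 2
(r2,c3) = 3
(r2,c4) = 4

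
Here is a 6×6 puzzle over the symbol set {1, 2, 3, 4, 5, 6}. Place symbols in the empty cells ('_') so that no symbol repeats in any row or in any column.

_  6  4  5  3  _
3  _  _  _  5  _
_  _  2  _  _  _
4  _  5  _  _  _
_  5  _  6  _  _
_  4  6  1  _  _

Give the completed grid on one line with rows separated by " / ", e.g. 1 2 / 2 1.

1 6 4 5 3 2 / 3 2 1 4 5 6 / 6 1 2 3 4 5 / 4 3 5 2 6 1 / 2 5 3 6 1 4 / 5 4 6 1 2 3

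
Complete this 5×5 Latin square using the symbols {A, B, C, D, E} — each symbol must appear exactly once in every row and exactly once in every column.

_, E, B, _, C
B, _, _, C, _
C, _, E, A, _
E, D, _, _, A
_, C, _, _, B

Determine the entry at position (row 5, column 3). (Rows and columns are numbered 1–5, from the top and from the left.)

A

(r1,c4) = D
(r2,c2) = A
(r2,c3) = D
(r2,c5) = E
(r3,c2) = B
(r3,c5) = D
(r4,c3) = C
(r4,c4) = B
(r5,c3) = A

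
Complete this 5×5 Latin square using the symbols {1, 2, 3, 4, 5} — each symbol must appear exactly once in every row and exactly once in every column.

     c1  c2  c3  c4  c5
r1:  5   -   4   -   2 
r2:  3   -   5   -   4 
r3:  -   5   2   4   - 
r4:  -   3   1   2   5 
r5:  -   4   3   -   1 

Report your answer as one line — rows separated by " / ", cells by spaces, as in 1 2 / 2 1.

row 1 has {2,4,5}; column 2 has {3,4,5} — only 1 is left for (r1,c2).
row 1 has {1,2,4,5}; column 4 has {2,4} — only 3 is left for (r1,c4).
row 2 has {3,4,5}; column 2 has {1,3,4,5} — only 2 is left for (r2,c2).
row 2 has {2,3,4,5}; column 4 has {2,3,4} — only 1 is left for (r2,c4).
row 3 has {2,4,5}; column 1 has {3,5} — only 1 is left for (r3,c1).
row 3 has {1,2,4,5}; column 5 has {1,2,4,5} — only 3 is left for (r3,c5).
row 4 has {1,2,3,5}; column 1 has {1,3,5} — only 4 is left for (r4,c1).
row 5 has {1,3,4}; column 1 has {1,3,4,5} — only 2 is left for (r5,c1).
row 5 has {1,2,3,4}; column 4 has {1,2,3,4} — only 5 is left for (r5,c4).

5 1 4 3 2 / 3 2 5 1 4 / 1 5 2 4 3 / 4 3 1 2 5 / 2 4 3 5 1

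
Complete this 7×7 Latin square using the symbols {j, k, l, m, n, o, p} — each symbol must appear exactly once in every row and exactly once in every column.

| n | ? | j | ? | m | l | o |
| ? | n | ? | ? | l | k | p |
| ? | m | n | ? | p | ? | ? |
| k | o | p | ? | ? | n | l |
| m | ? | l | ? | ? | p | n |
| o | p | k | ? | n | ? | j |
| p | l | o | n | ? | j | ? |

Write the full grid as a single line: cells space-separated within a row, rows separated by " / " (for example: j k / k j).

n k j p m l o / j n m o l k p / l m n j p o k / k o p m j n l / m j l k o p n / o p k l n m j / p l o n k j m

(r1,c2) = k
(r1,c4) = p
(r2,c1) = j
(r2,c3) = m
(r2,c4) = o
(r3,c1) = l
(r3,c6) = o
(r3,c7) = k
(r4,c5) = j
(r5,c2) = j
(r5,c4) = k
(r5,c5) = o
(r6,c6) = m
(r7,c5) = k
(r7,c7) = m
(r3,c4) = j
(r4,c4) = m
(r6,c4) = l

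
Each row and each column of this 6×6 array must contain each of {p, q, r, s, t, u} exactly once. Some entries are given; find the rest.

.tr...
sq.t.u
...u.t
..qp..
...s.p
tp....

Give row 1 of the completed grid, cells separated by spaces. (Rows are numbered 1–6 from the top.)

p t r q u s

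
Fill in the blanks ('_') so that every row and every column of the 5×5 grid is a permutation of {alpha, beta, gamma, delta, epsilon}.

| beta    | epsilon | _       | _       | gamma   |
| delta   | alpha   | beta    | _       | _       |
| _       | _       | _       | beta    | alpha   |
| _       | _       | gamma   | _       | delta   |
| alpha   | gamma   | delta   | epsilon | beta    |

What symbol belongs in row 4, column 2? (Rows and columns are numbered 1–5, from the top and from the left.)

beta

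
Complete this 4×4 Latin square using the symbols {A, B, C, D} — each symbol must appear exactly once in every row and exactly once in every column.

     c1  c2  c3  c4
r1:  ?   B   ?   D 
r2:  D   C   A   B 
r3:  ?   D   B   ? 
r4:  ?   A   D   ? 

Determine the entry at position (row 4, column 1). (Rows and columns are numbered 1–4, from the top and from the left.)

(r1,c3) = C
(r4,c4) = C
(r1,c1) = A
(r3,c1) = C
(r3,c4) = A
(r4,c1) = B

B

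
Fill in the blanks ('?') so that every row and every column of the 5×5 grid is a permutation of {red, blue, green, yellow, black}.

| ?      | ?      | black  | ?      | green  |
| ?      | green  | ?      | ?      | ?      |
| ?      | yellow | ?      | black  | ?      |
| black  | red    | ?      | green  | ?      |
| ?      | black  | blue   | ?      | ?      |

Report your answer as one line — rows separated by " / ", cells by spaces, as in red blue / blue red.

(r1,c2) = blue
(r4,c3) = yellow
(r4,c5) = blue
(r2,c3) = red
(r3,c3) = green
(r3,c5) = red
(r5,c5) = yellow
(r2,c5) = black
(r3,c1) = blue
(r5,c4) = red
(r1,c4) = yellow
(r2,c1) = yellow
(r2,c4) = blue
(r5,c1) = green
(r1,c1) = red

red blue black yellow green / yellow green red blue black / blue yellow green black red / black red yellow green blue / green black blue red yellow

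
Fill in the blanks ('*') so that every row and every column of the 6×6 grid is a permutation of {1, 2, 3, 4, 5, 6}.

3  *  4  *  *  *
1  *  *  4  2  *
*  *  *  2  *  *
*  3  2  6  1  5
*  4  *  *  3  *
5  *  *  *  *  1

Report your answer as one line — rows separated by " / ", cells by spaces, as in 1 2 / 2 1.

(r4,c1) = 4
(r6,c4) = 3
(r3,c1) = 6
(r5,c1) = 2
(r5,c6) = 6
(r6,c3) = 6
(r6,c5) = 4
(r1,c6) = 2
(r2,c6) = 3
(r3,c5) = 5
(r3,c6) = 4
(r6,c2) = 2
(r1,c5) = 6
(r2,c3) = 5
(r3,c2) = 1
(r3,c3) = 3
(r5,c3) = 1
(r5,c4) = 5
(r1,c2) = 5
(r1,c4) = 1
(r2,c2) = 6

3 5 4 1 6 2 / 1 6 5 4 2 3 / 6 1 3 2 5 4 / 4 3 2 6 1 5 / 2 4 1 5 3 6 / 5 2 6 3 4 1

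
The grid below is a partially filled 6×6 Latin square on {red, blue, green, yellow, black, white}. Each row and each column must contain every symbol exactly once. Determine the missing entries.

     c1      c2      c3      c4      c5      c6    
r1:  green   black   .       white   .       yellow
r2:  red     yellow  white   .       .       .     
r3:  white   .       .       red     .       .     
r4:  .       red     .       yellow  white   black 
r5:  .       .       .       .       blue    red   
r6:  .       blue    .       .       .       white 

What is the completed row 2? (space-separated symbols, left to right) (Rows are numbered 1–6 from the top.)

row 1 has {green,yellow,black,white}; column 5 has {blue,white} — only red is left for (r1,c5).
row 3 has {red,white}; column 2 has {red,blue,yellow,black} — only green is left for (r3,c2).
row 3 has {red,green,white}; column 6 has {red,yellow,black,white} — only blue is left for (r3,c6).
row 4 has {red,yellow,black,white}; column 1 has {red,green,white} — only blue is left for (r4,c1).
row 4 has {red,blue,yellow,black,white}; column 3 has {white} — only green is left for (r4,c3).
row 5 has {red,blue}; column 2 has {red,blue,green,yellow,black} — only white is left for (r5,c2).
row 1 has {red,green,yellow,black,white}; column 3 has {green,white} — only blue is left for (r1,c3).
row 2 has {red,yellow,white}; column 6 has {red,blue,yellow,black,white} — only green is left for (r2,c6).
row 2 has {red,green,yellow,white}; column 5 has {red,blue,white} — only black is left for (r2,c5).
row 3 has {red,blue,green,white}; column 5 has {red,blue,black,white} — only yellow is left for (r3,c5).
row 6 has {blue,white}; column 5 has {red,blue,yellow,black,white} — only green is left for (r6,c5).
row 2 has {red,green,yellow,black,white}; column 4 has {red,yellow,white} — only blue is left for (r2,c4).

red yellow white blue black green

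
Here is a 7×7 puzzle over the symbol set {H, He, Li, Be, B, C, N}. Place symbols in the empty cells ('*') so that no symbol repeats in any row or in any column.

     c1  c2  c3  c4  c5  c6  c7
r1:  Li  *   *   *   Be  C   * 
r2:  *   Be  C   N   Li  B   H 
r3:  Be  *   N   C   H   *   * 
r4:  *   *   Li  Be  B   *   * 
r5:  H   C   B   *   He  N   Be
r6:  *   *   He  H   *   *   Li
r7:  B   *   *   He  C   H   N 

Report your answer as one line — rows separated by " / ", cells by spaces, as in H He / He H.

(r1,c3) = H
(r1,c4) = B
(r1,c7) = He
(r2,c1) = He
(r3,c7) = B
(r4,c6) = He
(r4,c7) = C
(r5,c4) = Li
(r6,c5) = N
(r6,c6) = Be
(r7,c2) = Li
(r7,c3) = Be
(r1,c2) = N
(r3,c2) = He
(r3,c6) = Li
(r4,c1) = N
(r4,c2) = H
(r6,c1) = C
(r6,c2) = B

Li N H B Be C He / He Be C N Li B H / Be He N C H Li B / N H Li Be B He C / H C B Li He N Be / C B He H N Be Li / B Li Be He C H N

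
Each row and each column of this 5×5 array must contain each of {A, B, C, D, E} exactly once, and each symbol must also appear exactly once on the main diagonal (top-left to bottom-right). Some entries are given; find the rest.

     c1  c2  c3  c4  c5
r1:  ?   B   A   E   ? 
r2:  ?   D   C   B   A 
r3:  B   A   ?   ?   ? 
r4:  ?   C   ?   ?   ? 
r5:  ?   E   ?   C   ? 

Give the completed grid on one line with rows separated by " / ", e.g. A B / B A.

C B A E D / E D C B A / B A E D C / D C B A E / A E D C B

At row 1, column 1: row 1 has {A,B,E}; column 1 has {B}; the diagonal has {D}; that leaves C.
At row 1, column 5: row 1 has {A,B,C,E}; column 5 has {A}; that leaves D.
At row 2, column 1: row 2 has {A,B,C,D}; column 1 has {B,C}; that leaves E.
At row 3, column 3: row 3 has {A,B}; column 3 has {A,C}; the diagonal has {C,D}; that leaves E.
At row 3, column 4: row 3 has {A,B,E}; column 4 has {B,C,E}; that leaves D.
At row 3, column 5: row 3 has {A,B,D,E}; column 5 has {A,D}; that leaves C.
At row 4, column 4: row 4 has {C}; column 4 has {B,C,D,E}; the diagonal has {C,D,E}; that leaves A.
At row 5, column 5: row 5 has {C,E}; column 5 has {A,C,D}; the diagonal has {A,C,D,E}; that leaves B.
At row 4, column 1: row 4 has {A,C}; column 1 has {B,C,E}; that leaves D.
At row 4, column 3: row 4 has {A,C,D}; column 3 has {A,C,E}; that leaves B.
At row 4, column 5: row 4 has {A,B,C,D}; column 5 has {A,B,C,D}; that leaves E.
At row 5, column 1: row 5 has {B,C,E}; column 1 has {B,C,D,E}; that leaves A.
At row 5, column 3: row 5 has {A,B,C,E}; column 3 has {A,B,C,E}; that leaves D.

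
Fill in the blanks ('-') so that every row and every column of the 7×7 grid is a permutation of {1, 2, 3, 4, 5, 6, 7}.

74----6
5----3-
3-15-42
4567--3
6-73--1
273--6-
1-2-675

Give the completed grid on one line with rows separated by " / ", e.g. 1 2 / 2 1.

(r1,c3) = 5
(r2,c3) = 4
(r2,c7) = 7
(r3,c2) = 6
(r3,c5) = 7
(r5,c2) = 2
(r5,c6) = 5
(r6,c7) = 4
(r7,c2) = 3
(r7,c4) = 4
(r2,c2) = 1
(r2,c5) = 2
(r4,c5) = 1
(r4,c6) = 2
(r5,c5) = 4
(r6,c4) = 1
(r6,c5) = 5
(r1,c4) = 2
(r1,c5) = 3
(r1,c6) = 1
(r2,c4) = 6

7 4 5 2 3 1 6 / 5 1 4 6 2 3 7 / 3 6 1 5 7 4 2 / 4 5 6 7 1 2 3 / 6 2 7 3 4 5 1 / 2 7 3 1 5 6 4 / 1 3 2 4 6 7 5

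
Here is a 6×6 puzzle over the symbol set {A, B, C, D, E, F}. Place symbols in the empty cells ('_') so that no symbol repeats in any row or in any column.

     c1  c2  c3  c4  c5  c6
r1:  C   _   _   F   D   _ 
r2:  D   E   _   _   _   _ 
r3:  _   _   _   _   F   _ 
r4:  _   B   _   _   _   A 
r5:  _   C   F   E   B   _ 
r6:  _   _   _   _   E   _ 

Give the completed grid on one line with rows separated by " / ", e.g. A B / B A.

C A B F D E / D E C B A F / E D A C F B / F B E D C A / A C F E B D / B F D A E C

(r1,c2) = A
(r3,c2) = D
(r4,c5) = C
(r5,c1) = A
(r5,c6) = D
(r6,c2) = F
(r2,c5) = A
(r4,c4) = D
(r6,c1) = B
(r6,c6) = C
(r3,c1) = E
(r3,c6) = B
(r4,c1) = F
(r4,c3) = E
(r6,c4) = A
(r1,c3) = B
(r1,c6) = E
(r2,c3) = C
(r2,c4) = B
(r2,c6) = F
(r3,c3) = A
(r3,c4) = C
(r6,c3) = D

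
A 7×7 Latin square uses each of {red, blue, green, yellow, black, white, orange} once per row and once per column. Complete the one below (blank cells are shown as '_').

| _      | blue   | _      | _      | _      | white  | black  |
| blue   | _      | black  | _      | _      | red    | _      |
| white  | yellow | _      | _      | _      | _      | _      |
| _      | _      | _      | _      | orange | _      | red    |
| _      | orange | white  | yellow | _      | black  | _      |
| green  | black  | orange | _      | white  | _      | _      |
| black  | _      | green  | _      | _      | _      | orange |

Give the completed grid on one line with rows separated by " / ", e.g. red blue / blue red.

orange blue yellow green red white black / blue green black orange yellow red white / white yellow red blue black orange green / yellow white blue black orange green red / red orange white yellow green black blue / green black orange red white blue yellow / black red green white blue yellow orange

(r4,c1) = yellow
(r4,c3) = blue
(r4,c6) = green
(r5,c1) = red
(r1,c1) = orange
(r3,c3) = red
(r4,c2) = white
(r4,c4) = black
(r7,c2) = red
(r1,c3) = yellow
(r2,c2) = green
(r2,c5) = yellow
(r2,c7) = white
(r7,c5) = blue
(r7,c6) = yellow
(r2,c4) = orange
(r5,c5) = green
(r5,c7) = blue
(r6,c6) = blue
(r6,c7) = yellow
(r7,c4) = white
(r1,c5) = red
(r3,c5) = black
(r3,c6) = orange
(r3,c7) = green
(r6,c4) = red
(r1,c4) = green
(r3,c4) = blue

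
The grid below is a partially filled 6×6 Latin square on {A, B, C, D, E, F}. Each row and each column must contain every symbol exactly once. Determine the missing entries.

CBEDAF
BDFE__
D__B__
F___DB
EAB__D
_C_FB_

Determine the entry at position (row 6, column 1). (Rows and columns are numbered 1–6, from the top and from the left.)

A

row 2 has {B,D,E,F}; column 5 has {A,B,D} — only C is left for (r2,c5).
row 2 has {B,C,D,E,F}; column 6 has {B,D,F} — only A is left for (r2,c6).
row 4 has {B,D,F}; column 2 has {A,B,C,D} — only E is left for (r4,c2).
row 5 has {A,B,D,E}; column 4 has {B,D,E,F} — only C is left for (r5,c4).
row 5 has {A,B,C,D,E}; column 5 has {A,B,C,D} — only F is left for (r5,c5).
row 6 has {B,C,F}; column 1 has {B,C,D,E,F} — only A is left for (r6,c1).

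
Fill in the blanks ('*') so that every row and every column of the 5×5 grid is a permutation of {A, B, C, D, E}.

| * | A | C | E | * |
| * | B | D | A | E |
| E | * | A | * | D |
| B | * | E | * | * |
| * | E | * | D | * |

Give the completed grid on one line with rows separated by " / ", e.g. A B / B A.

(r1,c1): row 1 has {A,C,E}; column 1 has {B,E}, so it must be D.
(r1,c5): row 1 has {A,C,D,E}; column 5 has {D,E}, so it must be B.
(r2,c1): row 2 has {A,B,D,E}; column 1 has {B,D,E}, so it must be C.
(r3,c2): row 3 has {A,D,E}; column 2 has {A,B,E}, so it must be C.
(r3,c4): row 3 has {A,C,D,E}; column 4 has {A,D,E}, so it must be B.
(r4,c2): row 4 has {B,E}; column 2 has {A,B,C,E}, so it must be D.
(r4,c4): row 4 has {B,D,E}; column 4 has {A,B,D,E}, so it must be C.
(r4,c5): row 4 has {B,C,D,E}; column 5 has {B,D,E}, so it must be A.
(r5,c1): row 5 has {D,E}; column 1 has {B,C,D,E}, so it must be A.
(r5,c3): row 5 has {A,D,E}; column 3 has {A,C,D,E}, so it must be B.
(r5,c5): row 5 has {A,B,D,E}; column 5 has {A,B,D,E}, so it must be C.

D A C E B / C B D A E / E C A B D / B D E C A / A E B D C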